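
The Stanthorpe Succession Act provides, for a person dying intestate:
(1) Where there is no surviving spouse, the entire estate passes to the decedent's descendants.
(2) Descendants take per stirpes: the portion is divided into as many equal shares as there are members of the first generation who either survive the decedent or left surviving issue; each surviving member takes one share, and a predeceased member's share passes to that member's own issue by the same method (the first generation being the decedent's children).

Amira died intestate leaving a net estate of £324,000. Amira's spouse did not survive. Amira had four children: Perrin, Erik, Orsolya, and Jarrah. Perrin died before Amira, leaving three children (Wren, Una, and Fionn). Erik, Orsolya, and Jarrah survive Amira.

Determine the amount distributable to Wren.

The entire £324,000 passes to the descendants.
That amount (£324,000) is divided into 4 shares of £81,000: Erik, Orsolya, and Jarrah each take £81,000; Perrin's £81,000 share passes to Perrin's issue.
Perrin's share (£81,000) is divided into 3 shares of £27,000: Wren, Una, and Fionn each take £27,000.

Wren receives £27,000.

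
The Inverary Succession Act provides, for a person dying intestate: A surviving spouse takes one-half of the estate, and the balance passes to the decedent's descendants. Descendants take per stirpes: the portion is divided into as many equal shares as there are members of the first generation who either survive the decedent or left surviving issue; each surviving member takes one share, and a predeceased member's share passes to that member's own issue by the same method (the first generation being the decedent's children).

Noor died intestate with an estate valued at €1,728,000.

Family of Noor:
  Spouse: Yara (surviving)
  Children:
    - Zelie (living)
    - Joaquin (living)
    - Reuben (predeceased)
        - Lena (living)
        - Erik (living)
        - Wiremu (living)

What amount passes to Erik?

Yara takes one-half of €1,728,000 = €864,000. The remaining €864,000 passes to the descendants.
The descendants' portion (€864,000) is divided into 3 shares of €288,000: Zelie and Joaquin each take €288,000; Reuben's €288,000 share passes to Reuben's issue.
Reuben's share (€288,000) is divided into 3 shares of €96,000: Lena, Erik, and Wiremu each take €96,000.

Erik receives €96,000.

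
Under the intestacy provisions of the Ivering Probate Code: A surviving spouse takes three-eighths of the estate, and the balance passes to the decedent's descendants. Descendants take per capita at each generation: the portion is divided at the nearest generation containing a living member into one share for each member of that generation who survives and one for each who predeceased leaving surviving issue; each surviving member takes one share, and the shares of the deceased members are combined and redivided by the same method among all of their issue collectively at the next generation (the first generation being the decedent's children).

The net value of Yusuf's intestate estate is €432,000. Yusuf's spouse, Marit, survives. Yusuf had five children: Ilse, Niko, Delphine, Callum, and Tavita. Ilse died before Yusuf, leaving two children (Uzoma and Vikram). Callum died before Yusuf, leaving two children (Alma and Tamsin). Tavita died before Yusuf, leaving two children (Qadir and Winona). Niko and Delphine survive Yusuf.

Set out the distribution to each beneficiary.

Marit: €162,000; Uzoma: €27,000; Vikram: €27,000; Niko: €54,000; Delphine: €54,000; Alma: €27,000; Tamsin: €27,000; Qadir: €27,000; Winona: €27,000

Marit takes three-eighths of €432,000 = €162,000. The remaining €270,000 passes to the descendants.
The descendants' portion (€270,000) is divided at the children's generation into 5 shares of €54,000. Niko and Delphine each take €54,000. The 3 shares of the deceased (Ilse, Callum, and Tavita) are combined into a pool of €162,000.
That pool (€162,000) is divided at the grandchildren's generation equally among Uzoma, Vikram, Alma, Tamsin, Qadir, and Winona: €27,000 each.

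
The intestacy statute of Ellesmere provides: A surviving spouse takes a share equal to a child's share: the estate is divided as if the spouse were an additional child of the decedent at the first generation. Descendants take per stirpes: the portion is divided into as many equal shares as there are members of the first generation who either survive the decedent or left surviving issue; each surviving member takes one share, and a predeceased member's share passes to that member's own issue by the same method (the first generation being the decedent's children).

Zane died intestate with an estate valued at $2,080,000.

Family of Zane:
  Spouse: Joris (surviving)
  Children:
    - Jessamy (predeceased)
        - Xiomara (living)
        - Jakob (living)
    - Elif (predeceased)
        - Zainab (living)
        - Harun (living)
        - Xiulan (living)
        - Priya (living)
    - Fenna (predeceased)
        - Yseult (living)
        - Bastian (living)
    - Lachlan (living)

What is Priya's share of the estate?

Priya receives $104,000.

The spouse counts as an additional share at the children's level, so there are 5 primary shares of $416,000. Joris takes one such share ($416,000).
The children's combined portion ($1,664,000) is divided into 4 shares of $416,000: Lachlan takes $416,000; Jessamy's $416,000 share passes to Jessamy's issue; Elif's $416,000 share passes to Elif's issue; Fenna's $416,000 share passes to Fenna's issue.
Jessamy's share ($416,000) is divided into 2 shares of $208,000: Xiomara and Jakob each take $208,000.
Elif's share ($416,000) is divided into 4 shares of $104,000: Zainab, Harun, Xiulan, and Priya each take $104,000.
Fenna's share ($416,000) is divided into 2 shares of $208,000: Yseult and Bastian each take $208,000.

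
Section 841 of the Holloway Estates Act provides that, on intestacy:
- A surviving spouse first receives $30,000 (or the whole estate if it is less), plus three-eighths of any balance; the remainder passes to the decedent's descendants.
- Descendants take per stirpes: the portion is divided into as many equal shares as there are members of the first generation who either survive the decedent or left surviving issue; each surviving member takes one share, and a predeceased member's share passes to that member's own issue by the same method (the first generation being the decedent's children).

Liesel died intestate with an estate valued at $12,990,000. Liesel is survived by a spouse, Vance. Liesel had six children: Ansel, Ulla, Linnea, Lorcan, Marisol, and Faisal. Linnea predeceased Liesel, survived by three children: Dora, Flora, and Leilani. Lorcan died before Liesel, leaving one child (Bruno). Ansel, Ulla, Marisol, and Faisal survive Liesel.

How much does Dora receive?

Vance first takes $30,000, leaving a balance of $12,960,000. Vance then takes three-eighths of the balance ($4,860,000), for a total of $4,890,000. The remaining $8,100,000 passes to the descendants.
The descendants' portion ($8,100,000) is divided into 6 shares of $1,350,000: Ansel, Ulla, Marisol, and Faisal each take $1,350,000; Linnea's $1,350,000 share passes to Linnea's issue; Lorcan's $1,350,000 share passes to Lorcan's issue.
Linnea's share ($1,350,000) is divided into 3 shares of $450,000: Dora, Flora, and Leilani each take $450,000.
Lorcan's share ($1,350,000) passes entirely to Bruno.

Dora receives $450,000.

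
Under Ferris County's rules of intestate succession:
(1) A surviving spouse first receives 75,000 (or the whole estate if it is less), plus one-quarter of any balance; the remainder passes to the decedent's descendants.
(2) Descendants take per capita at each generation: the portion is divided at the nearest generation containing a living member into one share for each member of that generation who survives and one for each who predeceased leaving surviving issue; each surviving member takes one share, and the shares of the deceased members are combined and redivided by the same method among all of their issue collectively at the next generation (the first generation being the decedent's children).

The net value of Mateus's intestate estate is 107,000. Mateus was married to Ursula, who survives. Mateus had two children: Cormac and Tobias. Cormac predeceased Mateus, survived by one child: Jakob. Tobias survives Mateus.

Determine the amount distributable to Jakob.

Jakob receives 12,000.

Ursula first takes 75,000, leaving a balance of 32,000. Ursula then takes one-quarter of the balance (8,000), for a total of 83,000. The remaining 24,000 passes to the descendants.
The descendants' portion (24,000) is divided at the children's generation into 2 shares of 12,000. Tobias takes 12,000. The remaining share for the deceased Cormac (12,000) is carried to the next generation.
That pool (12,000) passes entirely to Jakob, the sole taker at the grandchildren's generation.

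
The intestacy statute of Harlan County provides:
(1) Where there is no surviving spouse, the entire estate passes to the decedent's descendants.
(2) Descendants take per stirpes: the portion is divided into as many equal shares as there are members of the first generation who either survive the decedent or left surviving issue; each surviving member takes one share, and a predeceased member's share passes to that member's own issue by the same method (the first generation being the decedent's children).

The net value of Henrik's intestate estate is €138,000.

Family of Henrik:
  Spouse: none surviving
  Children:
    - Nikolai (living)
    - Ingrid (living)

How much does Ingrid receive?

The entire €138,000 passes to the descendants.
That amount (€138,000) is divided into 2 shares of €69,000: Nikolai and Ingrid each take €69,000.

Ingrid receives €69,000.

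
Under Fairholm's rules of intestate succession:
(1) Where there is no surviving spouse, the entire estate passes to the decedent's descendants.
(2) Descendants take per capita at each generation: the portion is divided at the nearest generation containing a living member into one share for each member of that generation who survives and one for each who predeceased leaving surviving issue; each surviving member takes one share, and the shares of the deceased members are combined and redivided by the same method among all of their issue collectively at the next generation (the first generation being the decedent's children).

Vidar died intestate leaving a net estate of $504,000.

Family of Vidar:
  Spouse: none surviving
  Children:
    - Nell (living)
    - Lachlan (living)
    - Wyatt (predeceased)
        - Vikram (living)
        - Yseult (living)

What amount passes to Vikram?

Vikram receives $84,000.

The entire $504,000 passes to the descendants.
That amount ($504,000) is divided at the children's generation into 3 shares of $168,000. Nell and Lachlan each take $168,000. The remaining share for the deceased Wyatt ($168,000) is carried to the next generation.
That pool ($168,000) is divided at the grandchildren's generation equally among Vikram and Yseult: $84,000 each.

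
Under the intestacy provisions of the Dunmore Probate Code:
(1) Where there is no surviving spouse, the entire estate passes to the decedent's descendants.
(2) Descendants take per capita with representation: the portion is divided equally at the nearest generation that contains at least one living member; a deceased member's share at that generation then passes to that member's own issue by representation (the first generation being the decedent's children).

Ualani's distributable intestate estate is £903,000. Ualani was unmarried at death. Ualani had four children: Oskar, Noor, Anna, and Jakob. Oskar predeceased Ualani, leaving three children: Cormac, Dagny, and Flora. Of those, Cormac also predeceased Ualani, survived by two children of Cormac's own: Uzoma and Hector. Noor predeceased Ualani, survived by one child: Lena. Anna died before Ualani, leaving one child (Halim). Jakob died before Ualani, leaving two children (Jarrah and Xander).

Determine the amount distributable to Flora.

The entire £903,000 passes to the descendants.
No child survives, so the initial division is made at the grandchildren's generation.
That amount (£903,000) is divided into 7 shares of £129,000: Dagny, Flora, Lena, Halim, Jarrah, and Xander each take £129,000; Cormac's £129,000 share passes to Cormac's issue.
Cormac's share (£129,000) is divided into 2 shares of £64,500: Uzoma and Hector each take £64,500.

Flora receives £129,000.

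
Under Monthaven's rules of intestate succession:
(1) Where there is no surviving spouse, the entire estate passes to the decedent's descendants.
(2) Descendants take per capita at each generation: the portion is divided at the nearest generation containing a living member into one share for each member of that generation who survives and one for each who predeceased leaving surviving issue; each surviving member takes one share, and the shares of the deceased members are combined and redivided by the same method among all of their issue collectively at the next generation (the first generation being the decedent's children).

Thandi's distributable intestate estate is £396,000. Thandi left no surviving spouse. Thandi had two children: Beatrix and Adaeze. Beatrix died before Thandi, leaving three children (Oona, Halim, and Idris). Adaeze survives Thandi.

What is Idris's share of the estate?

Idris receives £66,000.

The entire £396,000 passes to the descendants.
That amount (£396,000) is divided at the children's generation into 2 shares of £198,000. Adaeze takes £198,000. The remaining share for the deceased Beatrix (£198,000) is carried to the next generation.
That pool (£198,000) is divided at the grandchildren's generation equally among Oona, Halim, and Idris: £66,000 each.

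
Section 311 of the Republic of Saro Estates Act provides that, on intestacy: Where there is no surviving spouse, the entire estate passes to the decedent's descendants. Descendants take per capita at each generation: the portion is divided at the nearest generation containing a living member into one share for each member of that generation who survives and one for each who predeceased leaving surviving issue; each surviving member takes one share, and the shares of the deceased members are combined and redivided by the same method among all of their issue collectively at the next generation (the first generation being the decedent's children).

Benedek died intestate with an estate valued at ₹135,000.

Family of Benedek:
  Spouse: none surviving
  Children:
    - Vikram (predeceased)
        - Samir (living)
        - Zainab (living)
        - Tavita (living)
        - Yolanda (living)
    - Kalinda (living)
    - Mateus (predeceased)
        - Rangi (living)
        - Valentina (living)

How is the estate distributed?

Samir: ₹15,000; Zainab: ₹15,000; Tavita: ₹15,000; Yolanda: ₹15,000; Kalinda: ₹45,000; Rangi: ₹15,000; Valentina: ₹15,000

The entire ₹135,000 passes to the descendants.
That amount (₹135,000) is divided at the children's generation into 3 shares of ₹45,000. Kalinda takes ₹45,000. The 2 shares of the deceased (Vikram and Mateus) are combined into a pool of ₹90,000.
That pool (₹90,000) is divided at the grandchildren's generation equally among Samir, Zainab, Tavita, Yolanda, Rangi, and Valentina: ₹15,000 each.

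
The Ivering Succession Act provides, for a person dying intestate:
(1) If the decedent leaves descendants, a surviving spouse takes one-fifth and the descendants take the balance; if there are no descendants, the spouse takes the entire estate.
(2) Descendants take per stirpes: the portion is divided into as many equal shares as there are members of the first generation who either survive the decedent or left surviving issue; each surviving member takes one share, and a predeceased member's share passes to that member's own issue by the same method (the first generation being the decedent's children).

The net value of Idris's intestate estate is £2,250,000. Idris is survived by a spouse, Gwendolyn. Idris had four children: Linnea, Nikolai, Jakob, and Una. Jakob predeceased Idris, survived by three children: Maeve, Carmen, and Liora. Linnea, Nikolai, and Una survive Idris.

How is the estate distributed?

Gwendolyn: £450,000; Linnea: £450,000; Nikolai: £450,000; Maeve: £150,000; Carmen: £150,000; Liora: £150,000; Una: £450,000

Gwendolyn takes one-fifth of £2,250,000 = £450,000. The remaining £1,800,000 passes to the descendants.
The descendants' portion (£1,800,000) is divided into 4 shares of £450,000: Linnea, Nikolai, and Una each take £450,000; Jakob's £450,000 share passes to Jakob's issue.
Jakob's share (£450,000) is divided into 3 shares of £150,000: Maeve, Carmen, and Liora each take £150,000.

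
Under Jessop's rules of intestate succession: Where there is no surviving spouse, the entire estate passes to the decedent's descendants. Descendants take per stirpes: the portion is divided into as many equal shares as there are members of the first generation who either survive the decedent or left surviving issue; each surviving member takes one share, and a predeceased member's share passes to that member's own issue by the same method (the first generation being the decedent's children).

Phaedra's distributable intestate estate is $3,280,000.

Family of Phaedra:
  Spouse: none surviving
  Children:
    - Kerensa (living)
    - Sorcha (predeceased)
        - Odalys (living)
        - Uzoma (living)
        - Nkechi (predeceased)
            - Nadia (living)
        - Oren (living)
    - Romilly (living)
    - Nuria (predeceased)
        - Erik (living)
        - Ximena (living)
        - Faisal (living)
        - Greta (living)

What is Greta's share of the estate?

Greta receives $205,000.

The entire $3,280,000 passes to the descendants.
That amount ($3,280,000) is divided into 4 shares of $820,000: Kerensa and Romilly each take $820,000; Sorcha's $820,000 share passes to Sorcha's issue; Nuria's $820,000 share passes to Nuria's issue.
Sorcha's share ($820,000) is divided into 4 shares of $205,000: Odalys, Uzoma, and Oren each take $205,000; Nkechi's $205,000 share passes to Nkechi's issue.
Nkechi's share ($205,000) passes entirely to Nadia.
Nuria's share ($820,000) is divided into 4 shares of $205,000: Erik, Ximena, Faisal, and Greta each take $205,000.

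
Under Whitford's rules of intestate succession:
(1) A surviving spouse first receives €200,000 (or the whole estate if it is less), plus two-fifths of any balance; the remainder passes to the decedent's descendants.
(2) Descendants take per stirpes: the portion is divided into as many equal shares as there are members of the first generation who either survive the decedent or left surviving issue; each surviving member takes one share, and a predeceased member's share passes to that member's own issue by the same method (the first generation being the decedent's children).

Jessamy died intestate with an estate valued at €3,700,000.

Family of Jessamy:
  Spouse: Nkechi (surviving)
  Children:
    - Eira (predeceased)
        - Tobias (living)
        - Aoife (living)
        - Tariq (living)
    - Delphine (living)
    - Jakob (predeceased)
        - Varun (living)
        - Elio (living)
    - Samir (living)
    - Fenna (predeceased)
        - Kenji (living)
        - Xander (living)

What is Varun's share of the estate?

Varun receives €210,000.

Nkechi first takes €200,000, leaving a balance of €3,500,000. Nkechi then takes two-fifths of the balance (€1,400,000), for a total of €1,600,000. The remaining €2,100,000 passes to the descendants.
The descendants' portion (€2,100,000) is divided into 5 shares of €420,000: Delphine and Samir each take €420,000; Eira's €420,000 share passes to Eira's issue; Jakob's €420,000 share passes to Jakob's issue; Fenna's €420,000 share passes to Fenna's issue.
Eira's share (€420,000) is divided into 3 shares of €140,000: Tobias, Aoife, and Tariq each take €140,000.
Jakob's share (€420,000) is divided into 2 shares of €210,000: Varun and Elio each take €210,000.
Fenna's share (€420,000) is divided into 2 shares of €210,000: Kenji and Xander each take €210,000.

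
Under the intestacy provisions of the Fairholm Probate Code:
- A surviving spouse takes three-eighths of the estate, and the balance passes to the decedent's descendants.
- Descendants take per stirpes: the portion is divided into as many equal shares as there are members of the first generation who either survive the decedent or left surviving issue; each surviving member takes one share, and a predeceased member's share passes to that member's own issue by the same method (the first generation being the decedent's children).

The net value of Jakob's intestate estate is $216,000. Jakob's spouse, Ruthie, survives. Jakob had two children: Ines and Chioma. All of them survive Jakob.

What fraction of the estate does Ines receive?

Ines receives 5/16 of the estate.

Ruthie takes three-eighths of $216,000 = $81,000. The remaining $135,000 passes to the descendants.
The descendants' portion ($135,000) is divided into 2 shares of $67,500: Ines and Chioma each take $67,500.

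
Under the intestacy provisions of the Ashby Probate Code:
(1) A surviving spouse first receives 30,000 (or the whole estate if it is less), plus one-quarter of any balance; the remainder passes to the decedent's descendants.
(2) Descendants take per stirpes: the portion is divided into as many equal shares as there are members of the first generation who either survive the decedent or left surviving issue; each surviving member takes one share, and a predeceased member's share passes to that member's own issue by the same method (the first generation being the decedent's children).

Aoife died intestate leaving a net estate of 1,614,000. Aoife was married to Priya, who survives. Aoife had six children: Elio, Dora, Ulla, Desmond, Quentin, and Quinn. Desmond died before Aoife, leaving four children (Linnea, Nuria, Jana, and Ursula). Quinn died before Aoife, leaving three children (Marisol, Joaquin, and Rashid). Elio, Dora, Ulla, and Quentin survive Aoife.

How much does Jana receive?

Jana receives 49,500.

Priya first takes 30,000, leaving a balance of 1,584,000. Priya then takes one-quarter of the balance (396,000), for a total of 426,000. The remaining 1,188,000 passes to the descendants.
The descendants' portion (1,188,000) is divided into 6 shares of 198,000: Elio, Dora, Ulla, and Quentin each take 198,000; Desmond's 198,000 share passes to Desmond's issue; Quinn's 198,000 share passes to Quinn's issue.
Desmond's share (198,000) is divided into 4 shares of 49,500: Linnea, Nuria, Jana, and Ursula each take 49,500.
Quinn's share (198,000) is divided into 3 shares of 66,000: Marisol, Joaquin, and Rashid each take 66,000.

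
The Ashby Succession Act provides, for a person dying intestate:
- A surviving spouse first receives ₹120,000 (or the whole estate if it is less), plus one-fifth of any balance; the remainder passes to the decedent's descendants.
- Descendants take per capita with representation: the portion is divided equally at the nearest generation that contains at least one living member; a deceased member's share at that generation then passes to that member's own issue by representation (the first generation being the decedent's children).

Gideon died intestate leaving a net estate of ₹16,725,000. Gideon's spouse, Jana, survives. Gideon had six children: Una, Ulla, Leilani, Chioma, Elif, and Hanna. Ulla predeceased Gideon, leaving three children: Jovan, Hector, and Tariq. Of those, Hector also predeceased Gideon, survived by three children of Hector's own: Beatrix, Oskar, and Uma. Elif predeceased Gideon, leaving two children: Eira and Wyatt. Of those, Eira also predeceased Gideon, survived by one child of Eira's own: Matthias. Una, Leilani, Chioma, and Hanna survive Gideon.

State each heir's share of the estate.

Jana: ₹3,441,000; Una: ₹2,214,000; Jovan: ₹738,000; Beatrix: ₹246,000; Oskar: ₹246,000; Uma: ₹246,000; Tariq: ₹738,000; Leilani: ₹2,214,000; Chioma: ₹2,214,000; Matthias: ₹1,107,000; Wyatt: ₹1,107,000; Hanna: ₹2,214,000

Jana first takes ₹120,000, leaving a balance of ₹16,605,000. Jana then takes one-fifth of the balance (₹3,321,000), for a total of ₹3,441,000. The remaining ₹13,284,000 passes to the descendants.
The descendants' portion (₹13,284,000) is divided into 6 shares of ₹2,214,000: Una, Leilani, Chioma, and Hanna each take ₹2,214,000; Ulla's ₹2,214,000 share passes to Ulla's issue; Elif's ₹2,214,000 share passes to Elif's issue.
Ulla's share (₹2,214,000) is divided into 3 shares of ₹738,000: Jovan and Tariq each take ₹738,000; Hector's ₹738,000 share passes to Hector's issue.
Hector's share (₹738,000) is divided into 3 shares of ₹246,000: Beatrix, Oskar, and Uma each take ₹246,000.
Elif's share (₹2,214,000) is divided into 2 shares of ₹1,107,000: Wyatt takes ₹1,107,000; Eira's ₹1,107,000 share passes to Eira's issue.
Eira's share (₹1,107,000) passes entirely to Matthias.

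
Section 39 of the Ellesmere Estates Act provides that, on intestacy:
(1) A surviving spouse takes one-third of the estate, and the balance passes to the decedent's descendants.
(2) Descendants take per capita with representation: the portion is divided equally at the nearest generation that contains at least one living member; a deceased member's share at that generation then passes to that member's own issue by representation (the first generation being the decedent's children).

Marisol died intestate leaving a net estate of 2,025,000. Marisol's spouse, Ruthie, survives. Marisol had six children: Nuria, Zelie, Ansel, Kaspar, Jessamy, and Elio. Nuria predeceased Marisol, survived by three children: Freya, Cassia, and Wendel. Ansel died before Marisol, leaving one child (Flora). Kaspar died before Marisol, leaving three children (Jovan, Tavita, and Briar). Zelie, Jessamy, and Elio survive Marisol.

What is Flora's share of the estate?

Flora receives 225,000.

Ruthie takes one-third of 2,025,000 = 675,000. The remaining 1,350,000 passes to the descendants.
The descendants' portion (1,350,000) is divided into 6 shares of 225,000: Zelie, Jessamy, and Elio each take 225,000; Nuria's 225,000 share passes to Nuria's issue; Ansel's 225,000 share passes to Ansel's issue; Kaspar's 225,000 share passes to Kaspar's issue.
Nuria's share (225,000) is divided into 3 shares of 75,000: Freya, Cassia, and Wendel each take 75,000.
Ansel's share (225,000) passes entirely to Flora.
Kaspar's share (225,000) is divided into 3 shares of 75,000: Jovan, Tavita, and Briar each take 75,000.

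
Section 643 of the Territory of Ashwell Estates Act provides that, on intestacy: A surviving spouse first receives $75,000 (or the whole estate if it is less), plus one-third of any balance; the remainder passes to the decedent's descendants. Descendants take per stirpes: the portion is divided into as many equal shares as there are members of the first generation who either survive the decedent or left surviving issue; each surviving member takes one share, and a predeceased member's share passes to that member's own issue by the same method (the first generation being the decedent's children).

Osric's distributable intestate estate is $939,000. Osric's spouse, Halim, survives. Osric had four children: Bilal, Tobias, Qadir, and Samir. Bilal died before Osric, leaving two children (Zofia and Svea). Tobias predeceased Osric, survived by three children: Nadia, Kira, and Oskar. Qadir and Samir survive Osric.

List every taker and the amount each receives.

Halim first takes $75,000, leaving a balance of $864,000. Halim then takes one-third of the balance ($288,000), for a total of $363,000. The remaining $576,000 passes to the descendants.
The descendants' portion ($576,000) is divided into 4 shares of $144,000: Qadir and Samir each take $144,000; Bilal's $144,000 share passes to Bilal's issue; Tobias's $144,000 share passes to Tobias's issue.
Bilal's share ($144,000) is divided into 2 shares of $72,000: Zofia and Svea each take $72,000.
Tobias's share ($144,000) is divided into 3 shares of $48,000: Nadia, Kira, and Oskar each take $48,000.

Halim: $363,000; Zofia: $72,000; Svea: $72,000; Nadia: $48,000; Kira: $48,000; Oskar: $48,000; Qadir: $144,000; Samir: $144,000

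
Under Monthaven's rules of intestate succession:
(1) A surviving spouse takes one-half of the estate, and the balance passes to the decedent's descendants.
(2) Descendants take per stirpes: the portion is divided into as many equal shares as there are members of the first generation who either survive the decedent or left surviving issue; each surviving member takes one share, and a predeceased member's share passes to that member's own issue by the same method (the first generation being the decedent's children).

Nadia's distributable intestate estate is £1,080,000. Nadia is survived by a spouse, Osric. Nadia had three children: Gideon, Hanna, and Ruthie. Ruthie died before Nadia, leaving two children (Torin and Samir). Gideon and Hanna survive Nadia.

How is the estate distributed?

Osric: £540,000; Gideon: £180,000; Hanna: £180,000; Torin: £90,000; Samir: £90,000

Osric takes one-half of £1,080,000 = £540,000. The remaining £540,000 passes to the descendants.
The descendants' portion (£540,000) is divided into 3 shares of £180,000: Gideon and Hanna each take £180,000; Ruthie's £180,000 share passes to Ruthie's issue.
Ruthie's share (£180,000) is divided into 2 shares of £90,000: Torin and Samir each take £90,000.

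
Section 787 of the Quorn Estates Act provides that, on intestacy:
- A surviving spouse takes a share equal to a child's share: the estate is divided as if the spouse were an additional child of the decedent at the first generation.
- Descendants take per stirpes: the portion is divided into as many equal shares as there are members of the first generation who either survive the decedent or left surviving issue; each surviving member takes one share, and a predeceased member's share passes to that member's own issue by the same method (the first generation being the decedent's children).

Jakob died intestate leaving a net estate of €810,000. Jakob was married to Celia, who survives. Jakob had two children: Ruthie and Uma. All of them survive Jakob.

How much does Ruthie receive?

The spouse counts as an additional share at the children's level, so there are 3 primary shares of €270,000. Celia takes one such share (€270,000).
The children's combined portion (€540,000) is divided into 2 shares of €270,000: Ruthie and Uma each take €270,000.

Ruthie receives €270,000.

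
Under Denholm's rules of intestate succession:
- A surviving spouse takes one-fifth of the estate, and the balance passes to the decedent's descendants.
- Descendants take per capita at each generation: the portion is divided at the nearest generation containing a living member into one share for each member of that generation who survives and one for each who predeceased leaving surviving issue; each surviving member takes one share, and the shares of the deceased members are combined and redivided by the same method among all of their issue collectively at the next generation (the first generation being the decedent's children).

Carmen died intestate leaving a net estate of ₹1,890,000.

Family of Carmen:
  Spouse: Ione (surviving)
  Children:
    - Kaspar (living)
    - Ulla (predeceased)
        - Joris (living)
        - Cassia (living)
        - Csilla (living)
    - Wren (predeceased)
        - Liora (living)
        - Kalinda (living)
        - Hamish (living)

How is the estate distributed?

Ione takes one-fifth of ₹1,890,000 = ₹378,000. The remaining ₹1,512,000 passes to the descendants.
The descendants' portion (₹1,512,000) is divided at the children's generation into 3 shares of ₹504,000. Kaspar takes ₹504,000. The 2 shares of the deceased (Ulla and Wren) are combined into a pool of ₹1,008,000.
That pool (₹1,008,000) is divided at the grandchildren's generation equally among Joris, Cassia, Csilla, Liora, Kalinda, and Hamish: ₹168,000 each.

Ione: ₹378,000; Kaspar: ₹504,000; Joris: ₹168,000; Cassia: ₹168,000; Csilla: ₹168,000; Liora: ₹168,000; Kalinda: ₹168,000; Hamish: ₹168,000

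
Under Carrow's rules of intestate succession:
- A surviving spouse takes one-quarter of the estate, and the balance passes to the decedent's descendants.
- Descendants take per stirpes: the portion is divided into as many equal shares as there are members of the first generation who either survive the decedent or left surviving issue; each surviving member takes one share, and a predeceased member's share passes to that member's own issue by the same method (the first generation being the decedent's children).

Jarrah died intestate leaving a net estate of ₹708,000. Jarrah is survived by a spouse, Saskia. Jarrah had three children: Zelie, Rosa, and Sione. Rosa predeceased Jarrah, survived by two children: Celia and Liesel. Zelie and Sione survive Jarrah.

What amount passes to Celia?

Saskia takes one-quarter of ₹708,000 = ₹177,000. The remaining ₹531,000 passes to the descendants.
The descendants' portion (₹531,000) is divided into 3 shares of ₹177,000: Zelie and Sione each take ₹177,000; Rosa's ₹177,000 share passes to Rosa's issue.
Rosa's share (₹177,000) is divided into 2 shares of ₹88,500: Celia and Liesel each take ₹88,500.

Celia receives ₹88,500.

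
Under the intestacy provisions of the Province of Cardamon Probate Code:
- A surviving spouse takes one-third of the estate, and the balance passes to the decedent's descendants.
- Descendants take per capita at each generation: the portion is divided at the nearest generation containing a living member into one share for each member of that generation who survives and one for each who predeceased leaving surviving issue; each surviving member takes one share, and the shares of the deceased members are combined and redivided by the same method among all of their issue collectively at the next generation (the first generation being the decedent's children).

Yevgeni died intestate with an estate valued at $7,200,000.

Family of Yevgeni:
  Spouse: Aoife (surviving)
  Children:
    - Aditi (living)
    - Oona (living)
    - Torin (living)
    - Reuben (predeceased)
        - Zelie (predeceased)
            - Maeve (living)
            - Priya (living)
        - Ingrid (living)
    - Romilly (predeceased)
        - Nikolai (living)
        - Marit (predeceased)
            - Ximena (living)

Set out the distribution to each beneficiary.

Aoife takes one-third of $7,200,000 = $2,400,000. The remaining $4,800,000 passes to the descendants.
The descendants' portion ($4,800,000) is divided at the children's generation into 5 shares of $960,000. Aditi, Oona, and Torin each take $960,000. The 2 shares of the deceased (Reuben and Romilly) are combined into a pool of $1,920,000.
That pool ($1,920,000) is divided at the grandchildren's generation into 4 shares of $480,000. Ingrid and Nikolai each take $480,000. The 2 shares of the deceased (Zelie and Marit) are combined into a pool of $960,000.
That pool ($960,000) is divided at the great-grandchildren's generation equally among Maeve, Priya, and Ximena: $320,000 each.

Aoife: $2,400,000; Aditi: $960,000; Oona: $960,000; Torin: $960,000; Maeve: $320,000; Priya: $320,000; Ingrid: $480,000; Nikolai: $480,000; Ximena: $320,000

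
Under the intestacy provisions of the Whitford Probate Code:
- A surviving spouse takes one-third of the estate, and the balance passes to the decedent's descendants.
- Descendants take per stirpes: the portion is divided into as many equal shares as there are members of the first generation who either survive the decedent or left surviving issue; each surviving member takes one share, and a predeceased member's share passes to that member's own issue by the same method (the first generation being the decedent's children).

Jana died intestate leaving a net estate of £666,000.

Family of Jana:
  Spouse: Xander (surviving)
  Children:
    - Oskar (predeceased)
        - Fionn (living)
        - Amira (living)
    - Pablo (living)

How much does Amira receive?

Xander takes one-third of £666,000 = £222,000. The remaining £444,000 passes to the descendants.
The descendants' portion (£444,000) is divided into 2 shares of £222,000: Pablo takes £222,000; Oskar's £222,000 share passes to Oskar's issue.
Oskar's share (£222,000) is divided into 2 shares of £111,000: Fionn and Amira each take £111,000.

Amira receives £111,000.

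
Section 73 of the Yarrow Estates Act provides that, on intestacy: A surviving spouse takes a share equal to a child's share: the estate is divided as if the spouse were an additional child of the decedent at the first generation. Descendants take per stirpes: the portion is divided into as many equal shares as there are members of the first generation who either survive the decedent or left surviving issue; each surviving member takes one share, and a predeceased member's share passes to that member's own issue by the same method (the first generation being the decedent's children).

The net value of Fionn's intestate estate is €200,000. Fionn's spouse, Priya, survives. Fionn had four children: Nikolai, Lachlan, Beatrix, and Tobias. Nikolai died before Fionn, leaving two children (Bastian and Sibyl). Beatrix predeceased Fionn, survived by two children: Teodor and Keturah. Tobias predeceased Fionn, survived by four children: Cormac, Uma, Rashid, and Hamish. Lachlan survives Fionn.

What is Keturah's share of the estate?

Keturah receives €20,000.

The spouse counts as an additional share at the children's level, so there are 5 primary shares of €40,000. Priya takes one such share (€40,000).
The children's combined portion (€160,000) is divided into 4 shares of €40,000: Lachlan takes €40,000; Nikolai's €40,000 share passes to Nikolai's issue; Beatrix's €40,000 share passes to Beatrix's issue; Tobias's €40,000 share passes to Tobias's issue.
Nikolai's share (€40,000) is divided into 2 shares of €20,000: Bastian and Sibyl each take €20,000.
Beatrix's share (€40,000) is divided into 2 shares of €20,000: Teodor and Keturah each take €20,000.
Tobias's share (€40,000) is divided into 4 shares of €10,000: Cormac, Uma, Rashid, and Hamish each take €10,000.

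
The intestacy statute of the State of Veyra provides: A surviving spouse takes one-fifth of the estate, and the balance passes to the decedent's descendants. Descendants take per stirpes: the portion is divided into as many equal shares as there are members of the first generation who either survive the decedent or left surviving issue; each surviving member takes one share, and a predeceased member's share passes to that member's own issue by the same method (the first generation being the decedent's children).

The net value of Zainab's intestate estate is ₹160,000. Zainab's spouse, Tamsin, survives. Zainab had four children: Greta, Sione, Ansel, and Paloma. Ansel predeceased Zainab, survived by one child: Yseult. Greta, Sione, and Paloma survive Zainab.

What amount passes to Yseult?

Yseult receives ₹32,000.

Tamsin takes one-fifth of ₹160,000 = ₹32,000. The remaining ₹128,000 passes to the descendants.
The descendants' portion (₹128,000) is divided into 4 shares of ₹32,000: Greta, Sione, and Paloma each take ₹32,000; Ansel's ₹32,000 share passes to Ansel's issue.
Ansel's share (₹32,000) passes entirely to Yseult.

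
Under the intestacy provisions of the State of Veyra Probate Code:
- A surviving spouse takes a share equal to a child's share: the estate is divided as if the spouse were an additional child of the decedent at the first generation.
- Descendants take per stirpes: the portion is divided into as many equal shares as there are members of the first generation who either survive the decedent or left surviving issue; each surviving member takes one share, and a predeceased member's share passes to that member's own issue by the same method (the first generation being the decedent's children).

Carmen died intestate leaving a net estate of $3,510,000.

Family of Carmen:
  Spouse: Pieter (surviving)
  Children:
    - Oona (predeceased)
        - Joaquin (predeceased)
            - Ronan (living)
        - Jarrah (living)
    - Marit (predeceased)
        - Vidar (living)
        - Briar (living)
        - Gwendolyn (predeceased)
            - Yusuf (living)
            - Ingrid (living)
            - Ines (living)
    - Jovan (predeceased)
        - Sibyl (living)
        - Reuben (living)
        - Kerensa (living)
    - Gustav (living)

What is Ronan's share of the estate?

Ronan receives $351,000.

The spouse counts as an additional share at the children's level, so there are 5 primary shares of $702,000. Pieter takes one such share ($702,000).
The children's combined portion ($2,808,000) is divided into 4 shares of $702,000: Gustav takes $702,000; Oona's $702,000 share passes to Oona's issue; Marit's $702,000 share passes to Marit's issue; Jovan's $702,000 share passes to Jovan's issue.
Oona's share ($702,000) is divided into 2 shares of $351,000: Jarrah takes $351,000; Joaquin's $351,000 share passes to Joaquin's issue.
Joaquin's share ($351,000) passes entirely to Ronan.
Marit's share ($702,000) is divided into 3 shares of $234,000: Vidar and Briar each take $234,000; Gwendolyn's $234,000 share passes to Gwendolyn's issue.
Gwendolyn's share ($234,000) is divided into 3 shares of $78,000: Yusuf, Ingrid, and Ines each take $78,000.
Jovan's share ($702,000) is divided into 3 shares of $234,000: Sibyl, Reuben, and Kerensa each take $234,000.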